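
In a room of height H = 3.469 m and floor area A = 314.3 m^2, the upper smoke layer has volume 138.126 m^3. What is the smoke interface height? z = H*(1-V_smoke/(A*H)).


V/(A*H) = 0.12669
1 - 0.12669 = 0.87331
z = 3.469 * 0.87331 = 3.0295 m

3.0295 m


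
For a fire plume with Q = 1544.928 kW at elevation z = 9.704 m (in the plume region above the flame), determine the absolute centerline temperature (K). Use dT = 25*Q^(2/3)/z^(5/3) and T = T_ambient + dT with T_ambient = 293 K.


Q^(2/3) = 133.64
z^(5/3) = 44.149
dT = 25 * 133.64 / 44.149 = 75.676 K
T = 293 + 75.676 = 368.68 K

368.68 K


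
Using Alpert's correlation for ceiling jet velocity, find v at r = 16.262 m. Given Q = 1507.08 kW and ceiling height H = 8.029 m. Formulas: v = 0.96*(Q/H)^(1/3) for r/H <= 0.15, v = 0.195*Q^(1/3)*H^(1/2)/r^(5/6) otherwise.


r/H = 16.262 / 8.029 = 2.0254
r/H > 0.15, so v = 0.195*Q^(1/3)*H^(1/2)/r^(5/6)
Q^(1/3) = 11.465
H^(1/2) = 2.8335
r^(5/6) = 10.217
v = 0.195 * 11.465 * 2.8335 / 10.217 = 0.62006 m/s

0.62006 m/s


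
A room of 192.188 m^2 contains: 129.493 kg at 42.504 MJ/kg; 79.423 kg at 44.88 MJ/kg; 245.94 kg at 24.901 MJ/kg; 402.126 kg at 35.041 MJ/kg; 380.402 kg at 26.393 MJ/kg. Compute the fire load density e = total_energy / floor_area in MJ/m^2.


Total energy = 129.493*42.504 + 79.423*44.88 + 245.94*24.901 + 402.126*35.041 + 380.402*26.393
= 5503.970 + 3564.504 + 6124.152 + 14090.90 + 10039.95
= 39323.47 MJ
e = 39323.47 / 192.188 = 204.61 MJ/m^2

204.61 MJ/m^2


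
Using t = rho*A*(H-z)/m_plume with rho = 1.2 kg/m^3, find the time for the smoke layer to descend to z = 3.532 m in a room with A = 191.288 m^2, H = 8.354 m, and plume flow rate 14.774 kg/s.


H - z = 4.822 m
t = 1.2 * 191.288 * 4.822 / 14.774 = 74.920 s

74.920 s


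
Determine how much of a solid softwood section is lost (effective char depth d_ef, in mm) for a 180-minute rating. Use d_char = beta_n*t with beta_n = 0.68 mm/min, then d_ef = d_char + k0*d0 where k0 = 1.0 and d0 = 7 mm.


d_char = 0.68 * 180 = 122.4 mm
d_ef = 122.4 + 1.0*7 = 129.4 mm

129.4 mm


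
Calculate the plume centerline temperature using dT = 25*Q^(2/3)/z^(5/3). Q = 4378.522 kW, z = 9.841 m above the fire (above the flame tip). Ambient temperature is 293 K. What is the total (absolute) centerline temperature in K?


Q^(2/3) = 267.64
z^(5/3) = 45.192
dT = 25 * 267.64 / 45.192 = 148.06 K
T = 293 + 148.06 = 441.06 K

441.06 K


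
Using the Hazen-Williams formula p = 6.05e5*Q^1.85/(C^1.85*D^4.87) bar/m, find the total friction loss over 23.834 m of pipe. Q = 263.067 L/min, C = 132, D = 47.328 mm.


Q^1.85 = 30000
C^1.85 = 8376.5
D^4.87 = 1.4382e+08
p/m = 0.015066 bar/m
p_total = 0.015066 * 23.834 = 0.35908 bar

0.35908 bar


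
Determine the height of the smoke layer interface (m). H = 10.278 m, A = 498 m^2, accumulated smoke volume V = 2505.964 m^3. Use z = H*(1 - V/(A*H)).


V/(A*H) = 0.48959
1 - 0.48959 = 0.51041
z = 10.278 * 0.51041 = 5.2459 m

5.2459 m


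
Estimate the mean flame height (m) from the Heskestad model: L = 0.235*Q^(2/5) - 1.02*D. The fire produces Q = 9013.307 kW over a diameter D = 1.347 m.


Q^(2/5) = 38.190
0.235 * Q^(2/5) = 8.9747
1.02 * D = 1.3739
L = 7.6008 m

7.6008 m


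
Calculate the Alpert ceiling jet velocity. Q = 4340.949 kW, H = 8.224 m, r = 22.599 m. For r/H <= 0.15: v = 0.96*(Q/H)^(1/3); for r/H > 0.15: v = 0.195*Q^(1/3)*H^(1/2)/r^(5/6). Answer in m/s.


r/H = 22.599 / 8.224 = 2.7479
r/H > 0.15, so v = 0.195*Q^(1/3)*H^(1/2)/r^(5/6)
Q^(1/3) = 16.313
H^(1/2) = 2.8678
r^(5/6) = 13.440
v = 0.195 * 16.313 * 2.8678 / 13.440 = 0.67873 m/s

0.67873 m/s


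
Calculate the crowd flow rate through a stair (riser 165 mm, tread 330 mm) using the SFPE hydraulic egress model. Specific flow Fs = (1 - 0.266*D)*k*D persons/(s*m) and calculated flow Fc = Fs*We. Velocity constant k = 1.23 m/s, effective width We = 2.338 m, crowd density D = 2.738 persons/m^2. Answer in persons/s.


1 - 0.266*D = 1 - 0.266*2.738 = 0.27169
Fs = 0.27169 * 1.23 * 2.738 = 0.91499 persons/(s*m)
Fc = 0.91499 * 2.338 = 2.1392 persons/s

2.1392 persons/s


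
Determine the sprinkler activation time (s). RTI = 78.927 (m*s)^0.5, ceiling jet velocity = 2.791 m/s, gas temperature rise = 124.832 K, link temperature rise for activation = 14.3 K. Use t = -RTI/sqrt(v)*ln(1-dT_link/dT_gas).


dT_link/dT_gas = 0.11455
ln(1 - 0.11455) = -0.12166
t = -78.927 / sqrt(2.791) * -0.12166 = 5.7479 s

5.7479 s


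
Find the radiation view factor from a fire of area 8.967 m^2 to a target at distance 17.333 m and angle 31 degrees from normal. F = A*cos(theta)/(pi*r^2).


cos(31 deg) = 0.85717
pi*r^2 = 943.84
F = 8.967 * 0.85717 / 943.84 = 0.0081436

0.0081436


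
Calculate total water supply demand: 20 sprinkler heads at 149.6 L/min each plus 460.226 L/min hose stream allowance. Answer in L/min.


Sprinkler demand = 20 * 149.6 = 2992 L/min
Total = 2992 + 460.226 = 3452.226 L/min

3452.226 L/min


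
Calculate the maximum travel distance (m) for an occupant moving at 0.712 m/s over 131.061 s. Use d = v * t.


d = 0.712 * 131.061 = 93.315 m

93.315 m


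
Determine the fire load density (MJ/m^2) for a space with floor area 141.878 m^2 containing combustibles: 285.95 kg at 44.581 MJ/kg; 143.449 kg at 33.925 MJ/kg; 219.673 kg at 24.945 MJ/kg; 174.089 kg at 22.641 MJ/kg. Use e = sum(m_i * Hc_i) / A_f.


Total energy = 285.95*44.581 + 143.449*33.925 + 219.673*24.945 + 174.089*22.641
= 12747.94 + 4866.507 + 5479.743 + 3941.549
= 27035.74 MJ
e = 27035.74 / 141.878 = 190.56 MJ/m^2

190.56 MJ/m^2


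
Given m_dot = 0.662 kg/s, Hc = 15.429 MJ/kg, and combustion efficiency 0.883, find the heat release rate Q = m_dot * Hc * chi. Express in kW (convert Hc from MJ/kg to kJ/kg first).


Hc = 15.429 MJ/kg = 15.429 * 1000 kJ/kg = 15429 kJ/kg
Q = 0.662 kg/s * 15429 kJ/kg * 0.883 = 9019.0 kW

9019.0 kW


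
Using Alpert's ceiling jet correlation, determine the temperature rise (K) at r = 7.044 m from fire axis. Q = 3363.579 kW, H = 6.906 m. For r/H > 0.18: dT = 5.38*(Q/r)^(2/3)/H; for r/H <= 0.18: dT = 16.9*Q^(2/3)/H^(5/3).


r/H = 7.044 / 6.906 = 1.0200
r/H > 0.18, so dT = 5.38*(Q/r)^(2/3)/H
Q/r = 477.51
(Q/r)^(2/3) = 61.093
dT = 5.38 * 61.093 / 6.906 = 47.593 K

47.593 K


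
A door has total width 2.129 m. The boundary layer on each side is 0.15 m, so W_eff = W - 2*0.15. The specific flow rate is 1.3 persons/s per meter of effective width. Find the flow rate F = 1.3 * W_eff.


W_eff = 2.129 - 0.30 = 1.829 m
F = 1.3 * 1.829 = 2.3777 persons/s

2.3777 persons/s


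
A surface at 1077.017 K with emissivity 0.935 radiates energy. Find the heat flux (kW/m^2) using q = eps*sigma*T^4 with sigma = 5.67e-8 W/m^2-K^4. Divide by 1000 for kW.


T^4 = 1.3455e+12
q = 0.935 * 5.67e-8 * 1.3455e+12 / 1000 = 71.332 kW/m^2

71.332 kW/m^2


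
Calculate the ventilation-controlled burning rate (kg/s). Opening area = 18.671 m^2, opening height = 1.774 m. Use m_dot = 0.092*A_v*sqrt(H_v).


sqrt(H_v) = 1.3319
m_dot = 0.092 * 18.671 * 1.3319 = 2.2879 kg/s

2.2879 kg/s


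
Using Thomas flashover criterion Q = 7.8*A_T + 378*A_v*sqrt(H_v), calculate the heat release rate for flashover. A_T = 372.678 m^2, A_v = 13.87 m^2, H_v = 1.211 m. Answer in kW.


7.8*A_T = 2906.9
sqrt(H_v) = 1.1005
378*A_v*sqrt(H_v) = 5769.5
Q = 2906.9 + 5769.5 = 8676.4 kW

8676.4 kW


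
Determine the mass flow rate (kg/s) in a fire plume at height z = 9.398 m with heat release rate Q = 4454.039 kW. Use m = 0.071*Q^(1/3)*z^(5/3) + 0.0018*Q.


Q^(1/3) = 16.453
z^(5/3) = 41.853
First term = 0.071 * 16.453 * 41.853 = 48.892
Second term = 0.0018 * 4454.039 = 8.0173
m = 56.909 kg/s

56.909 kg/s


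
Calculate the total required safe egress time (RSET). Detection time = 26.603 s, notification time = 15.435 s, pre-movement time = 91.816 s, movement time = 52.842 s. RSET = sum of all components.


Total = 26.603 + 15.435 + 91.816 + 52.842 = 186.696 s

186.696 s


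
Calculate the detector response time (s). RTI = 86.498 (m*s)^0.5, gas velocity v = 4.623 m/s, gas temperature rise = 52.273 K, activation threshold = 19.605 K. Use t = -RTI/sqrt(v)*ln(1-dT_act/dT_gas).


dT_act/dT_gas = 0.37505
ln(1 - 0.37505) = -0.47008
t = -86.498 / sqrt(4.623) * -0.47008 = 18.911 s

18.911 s


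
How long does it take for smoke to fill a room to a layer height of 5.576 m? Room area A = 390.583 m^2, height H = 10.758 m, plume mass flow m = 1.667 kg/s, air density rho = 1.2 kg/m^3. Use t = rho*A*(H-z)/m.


H - z = 5.182 m
t = 1.2 * 390.583 * 5.182 / 1.667 = 1457.0 s

1457.0 s


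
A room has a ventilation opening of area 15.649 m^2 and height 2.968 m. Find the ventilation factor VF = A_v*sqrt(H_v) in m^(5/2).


sqrt(H_v) = 1.7228
VF = 15.649 * 1.7228 = 26.960 m^(5/2)

26.960 m^(5/2)


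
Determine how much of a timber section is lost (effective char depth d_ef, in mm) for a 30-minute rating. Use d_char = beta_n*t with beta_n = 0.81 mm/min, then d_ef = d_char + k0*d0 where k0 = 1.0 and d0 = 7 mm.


d_char = 0.81 * 30 = 24.3 mm
d_ef = 24.3 + 1.0*7 = 31.3 mm

31.3 mm


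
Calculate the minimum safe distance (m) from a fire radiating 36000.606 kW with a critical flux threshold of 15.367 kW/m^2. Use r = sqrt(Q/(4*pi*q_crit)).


4*pi*q_crit = 193.11
Q/(4*pi*q_crit) = 186.43
r = sqrt(186.43) = 13.654 m

13.654 m


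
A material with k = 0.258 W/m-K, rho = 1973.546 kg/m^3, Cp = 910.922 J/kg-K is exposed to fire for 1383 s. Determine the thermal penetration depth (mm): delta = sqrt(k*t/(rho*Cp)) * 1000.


alpha = 0.258 / (1973.546 * 910.922) = 1.4351e-07 m^2/s
alpha * t = 0.00019848
delta = sqrt(0.00019848) * 1000 = 14.088 mm

14.088 mm


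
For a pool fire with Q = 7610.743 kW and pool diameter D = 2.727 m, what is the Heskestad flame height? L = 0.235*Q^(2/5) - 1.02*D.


Q^(2/5) = 35.692
0.235 * Q^(2/5) = 8.3876
1.02 * D = 2.7815
L = 5.6061 m

5.6061 m


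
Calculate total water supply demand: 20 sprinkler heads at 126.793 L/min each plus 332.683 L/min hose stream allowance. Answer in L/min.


Sprinkler demand = 20 * 126.793 = 2535.86 L/min
Total = 2535.86 + 332.683 = 2868.543 L/min

2868.543 L/min


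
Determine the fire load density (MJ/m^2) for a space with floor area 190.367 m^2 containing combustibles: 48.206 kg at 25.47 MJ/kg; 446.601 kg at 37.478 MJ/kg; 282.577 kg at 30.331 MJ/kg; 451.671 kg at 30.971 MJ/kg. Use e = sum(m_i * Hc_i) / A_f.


Total energy = 48.206*25.47 + 446.601*37.478 + 282.577*30.331 + 451.671*30.971
= 1227.807 + 16737.71 + 8570.843 + 13988.70
= 40525.06 MJ
e = 40525.06 / 190.367 = 212.88 MJ/m^2

212.88 MJ/m^2


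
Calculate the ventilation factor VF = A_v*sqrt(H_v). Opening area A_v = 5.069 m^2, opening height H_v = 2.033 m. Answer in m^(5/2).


sqrt(H_v) = 1.4258
VF = 5.069 * 1.4258 = 7.2275 m^(5/2)

7.2275 m^(5/2)


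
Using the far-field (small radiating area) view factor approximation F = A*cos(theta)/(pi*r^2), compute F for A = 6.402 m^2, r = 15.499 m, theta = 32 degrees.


cos(32 deg) = 0.84805
pi*r^2 = 754.67
F = 6.402 * 0.84805 / 754.67 = 0.0071941

0.0071941


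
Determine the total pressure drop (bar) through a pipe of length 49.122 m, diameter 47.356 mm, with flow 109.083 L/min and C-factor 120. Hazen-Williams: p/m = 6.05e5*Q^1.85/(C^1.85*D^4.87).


Q^1.85 = 5886.4
C^1.85 = 7022.4
D^4.87 = 1.4424e+08
p/m = 0.0035160 bar/m
p_total = 0.0035160 * 49.122 = 0.17271 bar

0.17271 bar


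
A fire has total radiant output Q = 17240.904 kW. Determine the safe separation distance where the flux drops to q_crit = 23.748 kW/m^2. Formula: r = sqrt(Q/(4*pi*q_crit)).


4*pi*q_crit = 298.43
Q/(4*pi*q_crit) = 57.773
r = sqrt(57.773) = 7.6008 m

7.6008 m


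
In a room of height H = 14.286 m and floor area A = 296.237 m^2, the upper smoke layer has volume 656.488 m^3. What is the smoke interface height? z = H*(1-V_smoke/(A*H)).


V/(A*H) = 0.15512
1 - 0.15512 = 0.84488
z = 14.286 * 0.84488 = 12.070 m

12.070 m


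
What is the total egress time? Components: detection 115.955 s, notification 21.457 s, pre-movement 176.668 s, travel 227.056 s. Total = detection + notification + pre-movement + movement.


Total = 115.955 + 21.457 + 176.668 + 227.056 = 541.136 s

541.136 s


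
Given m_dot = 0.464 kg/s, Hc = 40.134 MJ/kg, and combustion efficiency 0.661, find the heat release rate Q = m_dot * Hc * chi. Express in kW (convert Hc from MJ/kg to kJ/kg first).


Hc = 40.134 MJ/kg = 40.134 * 1000 kJ/kg = 40134 kJ/kg
Q = 0.464 kg/s * 40134 kJ/kg * 0.661 = 12309 kW

12309 kW


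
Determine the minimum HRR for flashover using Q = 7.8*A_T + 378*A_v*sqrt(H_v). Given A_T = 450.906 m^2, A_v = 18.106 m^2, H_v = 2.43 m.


7.8*A_T = 3517.1
sqrt(H_v) = 1.5588
378*A_v*sqrt(H_v) = 10669
Q = 3517.1 + 10669 = 14186 kW

14186 kW


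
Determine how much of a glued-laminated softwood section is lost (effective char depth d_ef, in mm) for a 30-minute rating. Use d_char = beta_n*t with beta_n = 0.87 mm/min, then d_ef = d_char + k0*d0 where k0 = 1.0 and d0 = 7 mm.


d_char = 0.87 * 30 = 26.1 mm
d_ef = 26.1 + 1.0*7 = 33.1 mm

33.1 mm


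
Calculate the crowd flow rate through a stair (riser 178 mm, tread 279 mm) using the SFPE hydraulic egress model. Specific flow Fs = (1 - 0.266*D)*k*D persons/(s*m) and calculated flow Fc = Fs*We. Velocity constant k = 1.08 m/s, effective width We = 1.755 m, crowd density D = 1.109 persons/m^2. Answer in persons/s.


1 - 0.266*D = 1 - 0.266*1.109 = 0.70501
Fs = 0.70501 * 1.08 * 1.109 = 0.84440 persons/(s*m)
Fc = 0.84440 * 1.755 = 1.4819 persons/s

1.4819 persons/s


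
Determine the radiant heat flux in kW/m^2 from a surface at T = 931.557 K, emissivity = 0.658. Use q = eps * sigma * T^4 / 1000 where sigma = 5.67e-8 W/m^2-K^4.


T^4 = 7.5307e+11
q = 0.658 * 5.67e-8 * 7.5307e+11 / 1000 = 28.096 kW/m^2

28.096 kW/m^2


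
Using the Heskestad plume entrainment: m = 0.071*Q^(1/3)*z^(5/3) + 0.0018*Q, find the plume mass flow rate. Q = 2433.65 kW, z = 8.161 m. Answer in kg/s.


Q^(1/3) = 13.451
z^(5/3) = 33.081
First term = 0.071 * 13.451 * 33.081 = 31.592
Second term = 0.0018 * 2433.65 = 4.3806
m = 35.973 kg/s

35.973 kg/s


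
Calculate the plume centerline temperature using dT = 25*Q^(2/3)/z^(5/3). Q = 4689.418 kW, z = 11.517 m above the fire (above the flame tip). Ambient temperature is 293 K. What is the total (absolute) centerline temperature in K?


Q^(2/3) = 280.16
z^(5/3) = 58.735
dT = 25 * 280.16 / 58.735 = 119.25 K
T = 293 + 119.25 = 412.25 K

412.25 K


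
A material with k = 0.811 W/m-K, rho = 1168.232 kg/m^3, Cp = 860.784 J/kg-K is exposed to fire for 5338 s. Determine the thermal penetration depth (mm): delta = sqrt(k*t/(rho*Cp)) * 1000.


alpha = 0.811 / (1168.232 * 860.784) = 8.0649e-07 m^2/s
alpha * t = 0.0043050
delta = sqrt(0.0043050) * 1000 = 65.613 mm

65.613 mm


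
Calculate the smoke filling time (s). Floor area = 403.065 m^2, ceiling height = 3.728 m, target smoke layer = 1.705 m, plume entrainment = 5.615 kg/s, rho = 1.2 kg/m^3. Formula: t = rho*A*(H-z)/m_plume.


H - z = 2.023 m
t = 1.2 * 403.065 * 2.023 / 5.615 = 174.26 s

174.26 s


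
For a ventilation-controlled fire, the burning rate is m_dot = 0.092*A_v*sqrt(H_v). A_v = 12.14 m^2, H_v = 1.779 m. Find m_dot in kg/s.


sqrt(H_v) = 1.3338
m_dot = 0.092 * 12.14 * 1.3338 = 1.4897 kg/s

1.4897 kg/s


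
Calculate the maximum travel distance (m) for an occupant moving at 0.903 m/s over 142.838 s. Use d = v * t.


d = 0.903 * 142.838 = 128.98 m

128.98 m


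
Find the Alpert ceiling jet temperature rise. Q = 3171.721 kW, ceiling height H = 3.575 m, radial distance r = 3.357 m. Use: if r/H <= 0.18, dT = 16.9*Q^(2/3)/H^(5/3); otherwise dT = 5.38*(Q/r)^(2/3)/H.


r/H = 3.357 / 3.575 = 0.93902
r/H > 0.18, so dT = 5.38*(Q/r)^(2/3)/H
Q/r = 944.81
(Q/r)^(2/3) = 96.286
dT = 5.38 * 96.286 / 3.575 = 144.90 K

144.90 K


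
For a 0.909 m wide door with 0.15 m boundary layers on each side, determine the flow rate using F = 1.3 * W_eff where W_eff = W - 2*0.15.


W_eff = 0.909 - 0.30 = 0.609 m
F = 1.3 * 0.609 = 0.79170 persons/s

0.79170 persons/s


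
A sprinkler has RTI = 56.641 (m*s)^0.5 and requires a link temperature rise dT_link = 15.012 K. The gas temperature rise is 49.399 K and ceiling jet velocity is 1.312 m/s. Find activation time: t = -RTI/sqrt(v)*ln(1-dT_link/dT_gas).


dT_link/dT_gas = 0.30389
ln(1 - 0.30389) = -0.36225
t = -56.641 / sqrt(1.312) * -0.36225 = 17.913 s

17.913 s


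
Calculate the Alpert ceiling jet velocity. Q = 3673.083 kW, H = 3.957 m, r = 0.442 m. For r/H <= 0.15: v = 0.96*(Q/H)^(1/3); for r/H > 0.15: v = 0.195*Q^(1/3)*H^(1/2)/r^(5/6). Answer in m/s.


r/H = 0.442 / 3.957 = 0.11170
r/H <= 0.15, so v = 0.96*(Q/H)^(1/3)
Q/H = 928.25
(Q/H)^(1/3) = 9.7549
v = 0.96 * 9.7549 = 9.3647 m/s

9.3647 m/s


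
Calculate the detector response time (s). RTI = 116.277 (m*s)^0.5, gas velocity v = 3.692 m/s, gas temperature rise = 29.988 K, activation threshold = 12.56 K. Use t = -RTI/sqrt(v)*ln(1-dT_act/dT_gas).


dT_act/dT_gas = 0.41883
ln(1 - 0.41883) = -0.54272
t = -116.277 / sqrt(3.692) * -0.54272 = 32.843 s

32.843 s


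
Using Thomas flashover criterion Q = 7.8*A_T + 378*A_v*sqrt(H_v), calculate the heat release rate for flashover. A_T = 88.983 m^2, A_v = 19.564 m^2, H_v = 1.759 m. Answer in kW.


7.8*A_T = 694.07
sqrt(H_v) = 1.3263
378*A_v*sqrt(H_v) = 9808.0
Q = 694.07 + 9808.0 = 10502 kW

10502 kW


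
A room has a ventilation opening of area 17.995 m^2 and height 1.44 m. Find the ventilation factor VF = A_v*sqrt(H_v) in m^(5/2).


sqrt(H_v) = 1.2
VF = 17.995 * 1.2 = 21.594 m^(5/2)

21.594 m^(5/2)


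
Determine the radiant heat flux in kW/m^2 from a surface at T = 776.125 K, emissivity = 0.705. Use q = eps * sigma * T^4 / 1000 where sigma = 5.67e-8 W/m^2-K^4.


T^4 = 3.6285e+11
q = 0.705 * 5.67e-8 * 3.6285e+11 / 1000 = 14.504 kW/m^2

14.504 kW/m^2


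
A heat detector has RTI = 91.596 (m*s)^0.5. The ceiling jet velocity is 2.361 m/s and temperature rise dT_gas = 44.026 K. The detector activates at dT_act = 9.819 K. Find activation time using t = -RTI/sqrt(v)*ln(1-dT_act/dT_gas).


dT_act/dT_gas = 0.22303
ln(1 - 0.22303) = -0.25235
t = -91.596 / sqrt(2.361) * -0.25235 = 15.043 s

15.043 s


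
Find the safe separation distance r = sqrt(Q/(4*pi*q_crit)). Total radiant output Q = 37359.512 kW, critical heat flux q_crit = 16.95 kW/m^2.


4*pi*q_crit = 213.00
Q/(4*pi*q_crit) = 175.40
r = sqrt(175.40) = 13.244 m

13.244 m


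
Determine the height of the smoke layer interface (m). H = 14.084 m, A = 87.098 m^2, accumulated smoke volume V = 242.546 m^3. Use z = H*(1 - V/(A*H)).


V/(A*H) = 0.19772
1 - 0.19772 = 0.80228
z = 14.084 * 0.80228 = 11.299 m

11.299 m


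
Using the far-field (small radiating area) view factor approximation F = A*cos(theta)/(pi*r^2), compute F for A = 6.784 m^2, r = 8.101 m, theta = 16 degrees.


cos(16 deg) = 0.96126
pi*r^2 = 206.17
F = 6.784 * 0.96126 / 206.17 = 0.031630

0.031630


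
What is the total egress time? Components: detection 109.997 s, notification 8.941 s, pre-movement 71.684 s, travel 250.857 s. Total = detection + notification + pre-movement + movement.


Total = 109.997 + 8.941 + 71.684 + 250.857 = 441.479 s

441.479 s


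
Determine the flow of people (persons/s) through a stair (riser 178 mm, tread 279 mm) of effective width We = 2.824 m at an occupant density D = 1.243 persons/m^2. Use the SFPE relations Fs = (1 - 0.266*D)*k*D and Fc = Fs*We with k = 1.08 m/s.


1 - 0.266*D = 1 - 0.266*1.243 = 0.66936
Fs = 0.66936 * 1.08 * 1.243 = 0.89858 persons/(s*m)
Fc = 0.89858 * 2.824 = 2.5376 persons/s

2.5376 persons/s


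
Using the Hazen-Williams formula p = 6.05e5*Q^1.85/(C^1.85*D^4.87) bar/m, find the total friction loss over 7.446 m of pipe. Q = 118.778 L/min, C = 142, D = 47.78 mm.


Q^1.85 = 6890.7
C^1.85 = 9588.1
D^4.87 = 1.5064e+08
p/m = 0.0028864 bar/m
p_total = 0.0028864 * 7.446 = 0.021492 bar

0.021492 bar


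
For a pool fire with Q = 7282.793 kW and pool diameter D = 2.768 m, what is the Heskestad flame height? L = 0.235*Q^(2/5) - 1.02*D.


Q^(2/5) = 35.069
0.235 * Q^(2/5) = 8.2411
1.02 * D = 2.8234
L = 5.4178 m

5.4178 m


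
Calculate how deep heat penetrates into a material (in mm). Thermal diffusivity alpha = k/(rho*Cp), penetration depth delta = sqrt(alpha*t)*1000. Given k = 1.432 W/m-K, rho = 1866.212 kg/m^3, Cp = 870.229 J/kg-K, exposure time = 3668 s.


alpha = 1.432 / (1866.212 * 870.229) = 8.8176e-07 m^2/s
alpha * t = 0.0032343
delta = sqrt(0.0032343) * 1000 = 56.871 mm

56.871 mm


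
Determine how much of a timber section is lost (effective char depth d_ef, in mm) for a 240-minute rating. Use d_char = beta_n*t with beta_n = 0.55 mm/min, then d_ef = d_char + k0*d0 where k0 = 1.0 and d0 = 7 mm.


d_char = 0.55 * 240 = 132 mm
d_ef = 132 + 1.0*7 = 139 mm

139 mm


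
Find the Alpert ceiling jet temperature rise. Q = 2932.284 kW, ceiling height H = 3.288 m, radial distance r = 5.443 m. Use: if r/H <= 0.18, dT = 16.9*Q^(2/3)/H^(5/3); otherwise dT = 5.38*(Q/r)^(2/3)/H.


r/H = 5.443 / 3.288 = 1.6554
r/H > 0.18, so dT = 5.38*(Q/r)^(2/3)/H
Q/r = 538.73
(Q/r)^(2/3) = 66.208
dT = 5.38 * 66.208 / 3.288 = 108.33 K

108.33 K


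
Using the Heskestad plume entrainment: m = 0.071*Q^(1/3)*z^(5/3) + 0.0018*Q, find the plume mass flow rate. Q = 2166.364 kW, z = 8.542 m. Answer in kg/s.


Q^(1/3) = 12.939
z^(5/3) = 35.694
First term = 0.071 * 12.939 * 35.694 = 32.792
Second term = 0.0018 * 2166.364 = 3.8995
m = 36.691 kg/s

36.691 kg/s


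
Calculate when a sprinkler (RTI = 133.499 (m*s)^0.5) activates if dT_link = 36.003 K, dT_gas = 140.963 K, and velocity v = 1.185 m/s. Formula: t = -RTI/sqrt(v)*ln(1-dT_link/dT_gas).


dT_link/dT_gas = 0.25541
ln(1 - 0.25541) = -0.29492
t = -133.499 / sqrt(1.185) * -0.29492 = 36.168 s

36.168 s


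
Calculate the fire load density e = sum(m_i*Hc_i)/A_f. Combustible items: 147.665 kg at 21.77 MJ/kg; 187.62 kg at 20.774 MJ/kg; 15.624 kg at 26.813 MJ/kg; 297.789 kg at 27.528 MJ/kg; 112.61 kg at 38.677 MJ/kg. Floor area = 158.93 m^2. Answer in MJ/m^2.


Total energy = 147.665*21.77 + 187.62*20.774 + 15.624*26.813 + 297.789*27.528 + 112.61*38.677
= 3214.667 + 3897.618 + 418.9263 + 8197.536 + 4355.417
= 20084.16 MJ
e = 20084.16 / 158.93 = 126.37 MJ/m^2

126.37 MJ/m^2


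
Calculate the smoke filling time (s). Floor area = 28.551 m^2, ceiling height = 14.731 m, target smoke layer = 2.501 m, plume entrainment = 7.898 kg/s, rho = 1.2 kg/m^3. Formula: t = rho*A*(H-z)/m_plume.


H - z = 12.23 m
t = 1.2 * 28.551 * 12.23 / 7.898 = 53.053 s

53.053 s


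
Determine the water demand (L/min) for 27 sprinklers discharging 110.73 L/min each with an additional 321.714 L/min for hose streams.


Sprinkler demand = 27 * 110.73 = 2989.71 L/min
Total = 2989.71 + 321.714 = 3311.424 L/min

3311.424 L/min


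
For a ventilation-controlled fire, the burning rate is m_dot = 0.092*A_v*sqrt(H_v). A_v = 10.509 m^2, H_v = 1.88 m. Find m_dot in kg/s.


sqrt(H_v) = 1.3711
m_dot = 0.092 * 10.509 * 1.3711 = 1.3256 kg/s

1.3256 kg/s


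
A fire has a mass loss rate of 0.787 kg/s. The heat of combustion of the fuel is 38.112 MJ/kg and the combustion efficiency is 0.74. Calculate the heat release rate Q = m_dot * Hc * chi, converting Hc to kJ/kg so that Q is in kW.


Hc = 38.112 MJ/kg = 38.112 * 1000 kJ/kg = 38112 kJ/kg
Q = 0.787 kg/s * 38112 kJ/kg * 0.74 = 22196 kW

22196 kW


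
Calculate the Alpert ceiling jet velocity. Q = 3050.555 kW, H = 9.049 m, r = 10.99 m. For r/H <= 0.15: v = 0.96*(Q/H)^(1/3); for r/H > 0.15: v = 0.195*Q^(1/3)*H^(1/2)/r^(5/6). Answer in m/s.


r/H = 10.99 / 9.049 = 1.2145
r/H > 0.15, so v = 0.195*Q^(1/3)*H^(1/2)/r^(5/6)
Q^(1/3) = 14.503
H^(1/2) = 3.0082
r^(5/6) = 7.3705
v = 0.195 * 14.503 * 3.0082 / 7.3705 = 1.1542 m/s

1.1542 m/s


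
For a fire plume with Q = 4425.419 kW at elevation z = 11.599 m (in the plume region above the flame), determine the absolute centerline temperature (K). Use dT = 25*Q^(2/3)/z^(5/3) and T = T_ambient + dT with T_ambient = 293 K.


Q^(2/3) = 269.55
z^(5/3) = 59.434
dT = 25 * 269.55 / 59.434 = 113.38 K
T = 293 + 113.38 = 406.38 K

406.38 K


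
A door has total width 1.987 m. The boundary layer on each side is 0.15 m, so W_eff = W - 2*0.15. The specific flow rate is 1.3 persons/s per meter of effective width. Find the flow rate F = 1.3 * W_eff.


W_eff = 1.987 - 0.30 = 1.687 m
F = 1.3 * 1.687 = 2.1931 persons/s

2.1931 persons/s


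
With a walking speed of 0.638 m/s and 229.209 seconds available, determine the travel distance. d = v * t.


d = 0.638 * 229.209 = 146.24 m

146.24 m


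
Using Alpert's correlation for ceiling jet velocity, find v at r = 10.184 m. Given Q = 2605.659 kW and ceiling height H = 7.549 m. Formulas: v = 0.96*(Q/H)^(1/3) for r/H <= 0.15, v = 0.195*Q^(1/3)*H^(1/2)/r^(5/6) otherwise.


r/H = 10.184 / 7.549 = 1.3491
r/H > 0.15, so v = 0.195*Q^(1/3)*H^(1/2)/r^(5/6)
Q^(1/3) = 13.761
H^(1/2) = 2.7475
r^(5/6) = 6.9172
v = 0.195 * 13.761 * 2.7475 / 6.9172 = 1.0658 m/s

1.0658 m/s


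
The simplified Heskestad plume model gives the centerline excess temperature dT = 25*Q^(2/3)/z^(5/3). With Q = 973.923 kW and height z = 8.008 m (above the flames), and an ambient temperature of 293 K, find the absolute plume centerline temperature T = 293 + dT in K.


Q^(2/3) = 98.254
z^(5/3) = 32.053
dT = 25 * 98.254 / 32.053 = 76.633 K
T = 293 + 76.633 = 369.63 K

369.63 K


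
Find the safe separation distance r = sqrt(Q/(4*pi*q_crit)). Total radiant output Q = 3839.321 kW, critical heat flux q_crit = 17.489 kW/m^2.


4*pi*q_crit = 219.77
Q/(4*pi*q_crit) = 17.469
r = sqrt(17.469) = 4.1796 m

4.1796 m


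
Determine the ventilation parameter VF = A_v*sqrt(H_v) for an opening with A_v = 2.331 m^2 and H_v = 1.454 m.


sqrt(H_v) = 1.2058
VF = 2.331 * 1.2058 = 2.8108 m^(5/2)

2.8108 m^(5/2)


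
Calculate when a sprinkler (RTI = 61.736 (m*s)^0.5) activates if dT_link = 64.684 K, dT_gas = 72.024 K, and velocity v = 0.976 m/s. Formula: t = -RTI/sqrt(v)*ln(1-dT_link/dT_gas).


dT_link/dT_gas = 0.89809
ln(1 - 0.89809) = -2.2837
t = -61.736 / sqrt(0.976) * -2.2837 = 142.71 s

142.71 s


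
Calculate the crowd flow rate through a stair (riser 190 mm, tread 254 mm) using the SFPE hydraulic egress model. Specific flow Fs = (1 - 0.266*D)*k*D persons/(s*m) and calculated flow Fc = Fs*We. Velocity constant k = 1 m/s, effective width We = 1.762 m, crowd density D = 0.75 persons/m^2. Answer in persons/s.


1 - 0.266*D = 1 - 0.266*0.75 = 0.80050
Fs = 0.80050 * 1 * 0.75 = 0.60037 persons/(s*m)
Fc = 0.60037 * 1.762 = 1.0579 persons/s

1.0579 persons/s


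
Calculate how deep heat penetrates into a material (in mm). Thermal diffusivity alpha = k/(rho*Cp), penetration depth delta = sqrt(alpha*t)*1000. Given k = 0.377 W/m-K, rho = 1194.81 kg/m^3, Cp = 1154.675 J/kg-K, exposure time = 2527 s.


alpha = 0.377 / (1194.81 * 1154.675) = 2.7326e-07 m^2/s
alpha * t = 0.00069054
delta = sqrt(0.00069054) * 1000 = 26.278 mm

26.278 mm


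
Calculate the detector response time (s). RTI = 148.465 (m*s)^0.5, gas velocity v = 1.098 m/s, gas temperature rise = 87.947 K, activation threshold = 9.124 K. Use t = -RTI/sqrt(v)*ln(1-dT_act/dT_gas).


dT_act/dT_gas = 0.10374
ln(1 - 0.10374) = -0.10953
t = -148.465 / sqrt(1.098) * -0.10953 = 15.519 s

15.519 s


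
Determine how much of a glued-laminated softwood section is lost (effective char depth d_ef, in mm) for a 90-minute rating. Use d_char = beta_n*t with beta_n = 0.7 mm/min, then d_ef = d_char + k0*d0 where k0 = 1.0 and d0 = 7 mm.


d_char = 0.7 * 90 = 63 mm
d_ef = 63 + 1.0*7 = 70 mm

70 mm


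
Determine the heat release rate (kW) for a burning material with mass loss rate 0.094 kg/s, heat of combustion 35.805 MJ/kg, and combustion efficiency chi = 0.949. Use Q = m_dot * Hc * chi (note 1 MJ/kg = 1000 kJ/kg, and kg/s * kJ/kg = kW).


Hc = 35.805 MJ/kg = 35.805 * 1000 kJ/kg = 35805 kJ/kg
Q = 0.094 kg/s * 35805 kJ/kg * 0.949 = 3194.0 kW

3194.0 kW


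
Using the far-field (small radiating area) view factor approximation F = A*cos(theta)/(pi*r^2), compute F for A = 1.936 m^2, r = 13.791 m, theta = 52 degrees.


cos(52 deg) = 0.61566
pi*r^2 = 597.50
F = 1.936 * 0.61566 / 597.50 = 0.0019948

0.0019948


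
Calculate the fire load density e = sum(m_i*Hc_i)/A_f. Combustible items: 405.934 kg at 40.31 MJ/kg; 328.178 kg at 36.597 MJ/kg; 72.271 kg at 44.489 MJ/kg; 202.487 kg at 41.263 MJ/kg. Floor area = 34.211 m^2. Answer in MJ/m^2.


Total energy = 405.934*40.31 + 328.178*36.597 + 72.271*44.489 + 202.487*41.263
= 16363.20 + 12010.33 + 3215.265 + 8355.221
= 39944.02 MJ
e = 39944.02 / 34.211 = 1167.6 MJ/m^2

1167.6 MJ/m^2


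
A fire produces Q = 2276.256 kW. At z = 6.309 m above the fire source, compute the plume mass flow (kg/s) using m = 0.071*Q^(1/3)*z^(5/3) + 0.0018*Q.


Q^(1/3) = 13.154
z^(5/3) = 21.541
First term = 0.071 * 13.154 * 21.541 = 20.119
Second term = 0.0018 * 2276.256 = 4.0973
m = 24.216 kg/s

24.216 kg/s


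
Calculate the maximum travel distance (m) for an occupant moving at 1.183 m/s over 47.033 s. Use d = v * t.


d = 1.183 * 47.033 = 55.640 m

55.640 m


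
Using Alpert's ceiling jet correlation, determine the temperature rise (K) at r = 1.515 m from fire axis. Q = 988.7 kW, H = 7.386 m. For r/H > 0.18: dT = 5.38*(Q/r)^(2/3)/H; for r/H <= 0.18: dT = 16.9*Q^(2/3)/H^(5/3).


r/H = 1.515 / 7.386 = 0.20512
r/H > 0.18, so dT = 5.38*(Q/r)^(2/3)/H
Q/r = 652.61
(Q/r)^(2/3) = 75.238
dT = 5.38 * 75.238 / 7.386 = 54.803 K

54.803 K


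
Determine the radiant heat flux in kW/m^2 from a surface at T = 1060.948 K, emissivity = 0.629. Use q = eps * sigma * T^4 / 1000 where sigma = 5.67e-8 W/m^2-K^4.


T^4 = 1.2670e+12
q = 0.629 * 5.67e-8 * 1.2670e+12 / 1000 = 45.187 kW/m^2

45.187 kW/m^2


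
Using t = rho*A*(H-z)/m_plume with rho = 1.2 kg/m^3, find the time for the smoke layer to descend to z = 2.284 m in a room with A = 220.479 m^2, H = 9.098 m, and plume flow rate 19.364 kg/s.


H - z = 6.814 m
t = 1.2 * 220.479 * 6.814 / 19.364 = 93.101 s

93.101 s


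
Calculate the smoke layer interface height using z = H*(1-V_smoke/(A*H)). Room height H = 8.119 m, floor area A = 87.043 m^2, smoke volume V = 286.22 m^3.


V/(A*H) = 0.40501
1 - 0.40501 = 0.59499
z = 8.119 * 0.59499 = 4.8307 m

4.8307 m


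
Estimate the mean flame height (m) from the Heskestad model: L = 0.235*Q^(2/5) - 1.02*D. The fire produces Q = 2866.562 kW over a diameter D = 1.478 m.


Q^(2/5) = 24.152
0.235 * Q^(2/5) = 5.6756
1.02 * D = 1.5076
L = 4.1680 m

4.1680 m


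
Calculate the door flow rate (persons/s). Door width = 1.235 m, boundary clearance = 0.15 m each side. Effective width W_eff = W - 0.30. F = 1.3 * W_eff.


W_eff = 1.235 - 0.30 = 0.935 m
F = 1.3 * 0.935 = 1.2155 persons/s

1.2155 persons/s


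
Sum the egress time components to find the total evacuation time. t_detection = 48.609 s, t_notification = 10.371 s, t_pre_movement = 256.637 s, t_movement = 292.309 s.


Total = 48.609 + 10.371 + 256.637 + 292.309 = 607.926 s

607.926 s


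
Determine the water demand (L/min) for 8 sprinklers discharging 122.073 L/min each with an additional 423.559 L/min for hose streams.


Sprinkler demand = 8 * 122.073 = 976.584 L/min
Total = 976.584 + 423.559 = 1400.143 L/min

1400.143 L/min


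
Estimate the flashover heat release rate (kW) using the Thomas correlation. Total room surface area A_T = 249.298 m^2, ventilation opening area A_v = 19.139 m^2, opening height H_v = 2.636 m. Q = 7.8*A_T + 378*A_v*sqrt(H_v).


7.8*A_T = 1944.5
sqrt(H_v) = 1.6236
378*A_v*sqrt(H_v) = 11746
Q = 1944.5 + 11746 = 13690 kW

13690 kW


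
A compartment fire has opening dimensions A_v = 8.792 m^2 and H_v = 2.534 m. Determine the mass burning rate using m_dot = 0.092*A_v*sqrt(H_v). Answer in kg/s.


sqrt(H_v) = 1.5919
m_dot = 0.092 * 8.792 * 1.5919 = 1.2876 kg/s

1.2876 kg/s


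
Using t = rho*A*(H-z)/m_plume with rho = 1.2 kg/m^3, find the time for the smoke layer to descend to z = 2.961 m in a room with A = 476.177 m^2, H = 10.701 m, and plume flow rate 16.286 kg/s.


H - z = 7.74 m
t = 1.2 * 476.177 * 7.74 / 16.286 = 271.57 s

271.57 s


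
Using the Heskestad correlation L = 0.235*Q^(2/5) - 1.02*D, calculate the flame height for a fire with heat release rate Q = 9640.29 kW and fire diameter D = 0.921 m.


Q^(2/5) = 39.232
0.235 * Q^(2/5) = 9.2194
1.02 * D = 0.93942
L = 8.2800 m

8.2800 m


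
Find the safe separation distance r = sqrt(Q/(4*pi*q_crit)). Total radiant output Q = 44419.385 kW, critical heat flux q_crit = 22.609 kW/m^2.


4*pi*q_crit = 284.11
Q/(4*pi*q_crit) = 156.34
r = sqrt(156.34) = 12.504 m

12.504 m


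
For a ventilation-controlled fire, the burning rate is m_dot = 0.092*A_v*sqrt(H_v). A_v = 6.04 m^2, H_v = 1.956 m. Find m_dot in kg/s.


sqrt(H_v) = 1.3986
m_dot = 0.092 * 6.04 * 1.3986 = 0.77716 kg/s

0.77716 kg/s


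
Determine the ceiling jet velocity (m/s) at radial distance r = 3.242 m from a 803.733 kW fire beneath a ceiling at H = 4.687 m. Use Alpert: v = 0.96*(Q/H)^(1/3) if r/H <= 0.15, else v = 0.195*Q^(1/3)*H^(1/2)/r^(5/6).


r/H = 3.242 / 4.687 = 0.69170
r/H > 0.15, so v = 0.195*Q^(1/3)*H^(1/2)/r^(5/6)
Q^(1/3) = 9.2976
H^(1/2) = 2.1649
r^(5/6) = 2.6649
v = 0.195 * 9.2976 * 2.1649 / 2.6649 = 1.4729 m/s

1.4729 m/s


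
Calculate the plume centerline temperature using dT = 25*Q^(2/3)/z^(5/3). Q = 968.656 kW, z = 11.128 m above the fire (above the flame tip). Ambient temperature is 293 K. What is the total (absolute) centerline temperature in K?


Q^(2/3) = 97.899
z^(5/3) = 55.466
dT = 25 * 97.899 / 55.466 = 44.126 K
T = 293 + 44.126 = 337.13 K

337.13 K


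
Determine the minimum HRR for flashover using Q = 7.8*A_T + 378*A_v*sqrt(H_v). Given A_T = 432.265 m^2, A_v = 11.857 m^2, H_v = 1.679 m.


7.8*A_T = 3371.667
sqrt(H_v) = 1.2958
378*A_v*sqrt(H_v) = 5807.5
Q = 3371.667 + 5807.5 = 9179.2 kW

9179.2 kW


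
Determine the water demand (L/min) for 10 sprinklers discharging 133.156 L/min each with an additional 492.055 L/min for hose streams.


Sprinkler demand = 10 * 133.156 = 1331.56 L/min
Total = 1331.56 + 492.055 = 1823.615 L/min

1823.615 L/min


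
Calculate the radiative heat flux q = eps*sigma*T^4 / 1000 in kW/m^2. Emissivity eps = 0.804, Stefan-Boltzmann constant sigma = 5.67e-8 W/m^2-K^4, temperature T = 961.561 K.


T^4 = 8.5488e+11
q = 0.804 * 5.67e-8 * 8.5488e+11 / 1000 = 38.971 kW/m^2

38.971 kW/m^2


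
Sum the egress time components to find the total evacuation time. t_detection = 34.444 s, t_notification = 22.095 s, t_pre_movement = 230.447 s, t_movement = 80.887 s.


Total = 34.444 + 22.095 + 230.447 + 80.887 = 367.873 s

367.873 s


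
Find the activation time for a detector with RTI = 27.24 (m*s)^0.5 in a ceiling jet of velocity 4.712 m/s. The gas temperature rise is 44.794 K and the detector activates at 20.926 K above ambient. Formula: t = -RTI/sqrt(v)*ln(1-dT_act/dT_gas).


dT_act/dT_gas = 0.46716
ln(1 - 0.46716) = -0.62954
t = -27.24 / sqrt(4.712) * -0.62954 = 7.9000 s

7.9000 s


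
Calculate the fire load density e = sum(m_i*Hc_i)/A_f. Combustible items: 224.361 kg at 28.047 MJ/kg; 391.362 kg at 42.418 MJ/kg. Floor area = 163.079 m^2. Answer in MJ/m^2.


Total energy = 224.361*28.047 + 391.362*42.418
= 6292.653 + 16600.79
= 22893.45 MJ
e = 22893.45 / 163.079 = 140.38 MJ/m^2

140.38 MJ/m^2


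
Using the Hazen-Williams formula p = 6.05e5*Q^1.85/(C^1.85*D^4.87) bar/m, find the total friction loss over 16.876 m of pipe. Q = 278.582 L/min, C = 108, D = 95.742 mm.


Q^1.85 = 33355
C^1.85 = 5778.8
D^4.87 = 4.4460e+09
p/m = 0.00078544 bar/m
p_total = 0.00078544 * 16.876 = 0.013255 bar

0.013255 bar


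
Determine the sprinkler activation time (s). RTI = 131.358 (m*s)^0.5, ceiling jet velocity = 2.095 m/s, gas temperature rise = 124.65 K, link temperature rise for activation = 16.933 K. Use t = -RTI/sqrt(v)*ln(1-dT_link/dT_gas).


dT_link/dT_gas = 0.13584
ln(1 - 0.13584) = -0.14600
t = -131.358 / sqrt(2.095) * -0.14600 = 13.250 s

13.250 s


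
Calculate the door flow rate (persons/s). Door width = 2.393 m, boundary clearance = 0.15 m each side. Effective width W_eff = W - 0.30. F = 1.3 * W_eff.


W_eff = 2.393 - 0.30 = 2.093 m
F = 1.3 * 2.093 = 2.7209 persons/s

2.7209 persons/s


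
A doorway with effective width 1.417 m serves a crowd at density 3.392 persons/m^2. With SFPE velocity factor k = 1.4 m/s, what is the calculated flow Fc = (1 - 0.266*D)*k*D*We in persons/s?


1 - 0.266*D = 1 - 0.266*3.392 = 0.097728
Fs = 0.097728 * 1.4 * 3.392 = 0.46409 persons/(s*m)
Fc = 0.46409 * 1.417 = 0.65762 persons/s

0.65762 persons/s


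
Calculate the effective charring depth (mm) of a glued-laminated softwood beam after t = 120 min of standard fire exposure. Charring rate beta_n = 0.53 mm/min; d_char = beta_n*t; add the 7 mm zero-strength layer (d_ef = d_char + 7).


d_char = 0.53 * 120 = 63.6 mm
d_ef = 63.6 + 1.0*7 = 70.6 mm

70.6 mm


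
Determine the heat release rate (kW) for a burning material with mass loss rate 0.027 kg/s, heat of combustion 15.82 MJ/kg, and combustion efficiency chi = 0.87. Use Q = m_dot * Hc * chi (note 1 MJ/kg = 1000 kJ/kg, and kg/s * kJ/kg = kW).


Hc = 15.82 MJ/kg = 15.82 * 1000 kJ/kg = 15820 kJ/kg
Q = 0.027 kg/s * 15820 kJ/kg * 0.87 = 371.61 kW

371.61 kW


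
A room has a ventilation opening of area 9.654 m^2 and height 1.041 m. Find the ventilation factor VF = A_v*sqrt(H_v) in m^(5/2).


sqrt(H_v) = 1.0203
VF = 9.654 * 1.0203 = 9.8499 m^(5/2)

9.8499 m^(5/2)


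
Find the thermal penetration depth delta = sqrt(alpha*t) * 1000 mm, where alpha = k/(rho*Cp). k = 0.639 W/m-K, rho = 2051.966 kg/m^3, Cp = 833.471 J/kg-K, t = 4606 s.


alpha = 0.639 / (2051.966 * 833.471) = 3.7363e-07 m^2/s
alpha * t = 0.0017209
delta = sqrt(0.0017209) * 1000 = 41.484 mm

41.484 mm


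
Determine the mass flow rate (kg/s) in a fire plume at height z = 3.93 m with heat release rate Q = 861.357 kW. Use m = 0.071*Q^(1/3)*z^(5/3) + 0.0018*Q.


Q^(1/3) = 9.5147
z^(5/3) = 9.7871
First term = 0.071 * 9.5147 * 9.7871 = 6.6116
Second term = 0.0018 * 861.357 = 1.5504
m = 8.1620 kg/s

8.1620 kg/s


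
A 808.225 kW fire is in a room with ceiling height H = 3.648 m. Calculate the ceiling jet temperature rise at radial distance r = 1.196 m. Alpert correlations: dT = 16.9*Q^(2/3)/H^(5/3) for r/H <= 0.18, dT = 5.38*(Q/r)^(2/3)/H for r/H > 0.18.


r/H = 1.196 / 3.648 = 0.32785
r/H > 0.18, so dT = 5.38*(Q/r)^(2/3)/H
Q/r = 675.77
(Q/r)^(2/3) = 77.008
dT = 5.38 * 77.008 / 3.648 = 113.57 K

113.57 K


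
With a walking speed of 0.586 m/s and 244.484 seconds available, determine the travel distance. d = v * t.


d = 0.586 * 244.484 = 143.27 m

143.27 m


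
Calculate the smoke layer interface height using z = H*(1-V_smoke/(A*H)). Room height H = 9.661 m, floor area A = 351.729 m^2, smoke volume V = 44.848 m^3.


V/(A*H) = 0.013198
1 - 0.013198 = 0.98680
z = 9.661 * 0.98680 = 9.5335 m

9.5335 m


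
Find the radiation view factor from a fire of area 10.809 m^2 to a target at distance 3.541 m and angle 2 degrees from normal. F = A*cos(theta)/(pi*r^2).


cos(2 deg) = 0.99939
pi*r^2 = 39.391
F = 10.809 * 0.99939 / 39.391 = 0.27423

0.27423


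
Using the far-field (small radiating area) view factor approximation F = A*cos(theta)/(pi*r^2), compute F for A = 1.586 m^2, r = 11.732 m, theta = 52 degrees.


cos(52 deg) = 0.61566
pi*r^2 = 432.41
F = 1.586 * 0.61566 / 432.41 = 0.0022581

0.0022581


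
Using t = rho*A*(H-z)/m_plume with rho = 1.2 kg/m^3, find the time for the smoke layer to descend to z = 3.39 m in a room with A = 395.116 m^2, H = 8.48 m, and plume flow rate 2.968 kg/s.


H - z = 5.09 m
t = 1.2 * 395.116 * 5.09 / 2.968 = 813.13 s

813.13 s


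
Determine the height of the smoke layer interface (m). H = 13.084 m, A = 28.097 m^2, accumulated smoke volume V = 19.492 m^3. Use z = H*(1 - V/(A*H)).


V/(A*H) = 0.053022
1 - 0.053022 = 0.94698
z = 13.084 * 0.94698 = 12.390 m

12.390 m
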